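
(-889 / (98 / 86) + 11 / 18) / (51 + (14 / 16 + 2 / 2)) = -392884 / 26649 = -14.74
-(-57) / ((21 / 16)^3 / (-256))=-19922944 / 3087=-6453.82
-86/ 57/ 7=-0.22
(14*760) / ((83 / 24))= 3076.63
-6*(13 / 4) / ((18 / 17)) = -221 / 12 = -18.42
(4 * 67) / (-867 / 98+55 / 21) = -78792 / 1831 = -43.03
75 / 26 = 2.88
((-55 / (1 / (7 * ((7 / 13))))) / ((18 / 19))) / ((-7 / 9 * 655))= 1463 / 3406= 0.43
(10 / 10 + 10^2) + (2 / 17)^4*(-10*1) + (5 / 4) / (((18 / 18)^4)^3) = 34159449 / 334084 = 102.25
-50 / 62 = -25 / 31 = -0.81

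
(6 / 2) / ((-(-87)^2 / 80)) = -80 / 2523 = -0.03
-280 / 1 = -280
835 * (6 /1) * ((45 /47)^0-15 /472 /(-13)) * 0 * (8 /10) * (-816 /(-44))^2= 0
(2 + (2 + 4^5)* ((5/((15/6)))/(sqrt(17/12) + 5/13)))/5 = -1595414/12865 + 693576* sqrt(51)/12865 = 261.00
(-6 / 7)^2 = 36 / 49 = 0.73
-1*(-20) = 20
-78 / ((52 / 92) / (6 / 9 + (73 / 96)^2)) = -263879 / 1536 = -171.80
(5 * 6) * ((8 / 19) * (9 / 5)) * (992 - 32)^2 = 398131200 / 19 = 20954273.68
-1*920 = -920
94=94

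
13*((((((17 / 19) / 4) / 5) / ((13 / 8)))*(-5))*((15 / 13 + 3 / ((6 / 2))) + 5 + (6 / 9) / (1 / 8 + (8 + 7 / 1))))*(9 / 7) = -3464634 / 209209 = -16.56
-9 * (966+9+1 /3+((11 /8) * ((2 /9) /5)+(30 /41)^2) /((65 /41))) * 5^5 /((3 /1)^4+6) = -58505986375 /185484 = -315423.36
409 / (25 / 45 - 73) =-5.65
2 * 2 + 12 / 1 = 16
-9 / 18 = -1 / 2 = -0.50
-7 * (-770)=5390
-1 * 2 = -2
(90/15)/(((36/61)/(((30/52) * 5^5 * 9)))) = 164963.94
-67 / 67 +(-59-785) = -845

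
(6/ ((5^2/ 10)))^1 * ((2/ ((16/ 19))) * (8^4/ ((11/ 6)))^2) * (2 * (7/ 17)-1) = -51640270848/ 10285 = -5020930.56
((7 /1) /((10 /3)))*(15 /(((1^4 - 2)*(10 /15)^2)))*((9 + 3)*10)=-8505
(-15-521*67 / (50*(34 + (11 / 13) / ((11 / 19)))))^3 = -41735.87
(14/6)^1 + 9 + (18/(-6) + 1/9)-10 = -14/9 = -1.56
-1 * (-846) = 846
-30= -30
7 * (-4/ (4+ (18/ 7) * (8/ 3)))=-49/ 19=-2.58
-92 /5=-18.40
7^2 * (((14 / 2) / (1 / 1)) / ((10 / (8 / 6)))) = 686 / 15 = 45.73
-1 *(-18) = 18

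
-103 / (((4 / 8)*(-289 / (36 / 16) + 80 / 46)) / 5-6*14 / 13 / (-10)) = 1385865 / 161788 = 8.57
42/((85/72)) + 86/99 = 306686/8415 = 36.45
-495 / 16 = -30.94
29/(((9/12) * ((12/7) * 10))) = 2.26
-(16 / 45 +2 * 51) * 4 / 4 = -4606 / 45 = -102.36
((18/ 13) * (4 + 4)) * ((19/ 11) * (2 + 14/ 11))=98496/ 1573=62.62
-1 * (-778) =778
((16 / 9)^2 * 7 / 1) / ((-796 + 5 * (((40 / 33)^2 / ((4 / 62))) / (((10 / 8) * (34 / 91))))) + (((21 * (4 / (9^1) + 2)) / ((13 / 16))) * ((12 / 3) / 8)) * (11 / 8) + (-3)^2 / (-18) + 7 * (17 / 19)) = -1820955136 / 41400822501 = -0.04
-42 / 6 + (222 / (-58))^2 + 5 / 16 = 107149 / 13456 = 7.96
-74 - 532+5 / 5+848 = 243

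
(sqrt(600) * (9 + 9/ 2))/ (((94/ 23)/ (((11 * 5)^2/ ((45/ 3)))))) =626175 * sqrt(6)/ 94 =16317.12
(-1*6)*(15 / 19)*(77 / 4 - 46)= 4815 / 38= 126.71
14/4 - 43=-79/2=-39.50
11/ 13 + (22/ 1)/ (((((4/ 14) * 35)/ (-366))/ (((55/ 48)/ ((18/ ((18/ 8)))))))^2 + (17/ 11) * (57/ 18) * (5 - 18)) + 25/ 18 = 75929170687/ 40194405810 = 1.89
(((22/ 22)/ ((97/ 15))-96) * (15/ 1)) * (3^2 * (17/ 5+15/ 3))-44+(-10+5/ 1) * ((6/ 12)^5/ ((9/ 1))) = -3037555493/ 27936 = -108732.66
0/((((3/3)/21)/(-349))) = 0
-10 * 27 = -270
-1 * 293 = -293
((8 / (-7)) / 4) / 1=-2 / 7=-0.29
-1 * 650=-650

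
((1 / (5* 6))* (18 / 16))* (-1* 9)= -27 / 80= -0.34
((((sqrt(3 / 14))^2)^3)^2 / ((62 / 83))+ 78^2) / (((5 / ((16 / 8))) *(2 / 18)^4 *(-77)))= -3726912114360639 / 17973002432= -207361.69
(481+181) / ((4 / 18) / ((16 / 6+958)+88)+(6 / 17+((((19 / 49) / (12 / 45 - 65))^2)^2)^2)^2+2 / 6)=1445.06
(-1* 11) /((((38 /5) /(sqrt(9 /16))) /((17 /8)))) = -2805 /1216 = -2.31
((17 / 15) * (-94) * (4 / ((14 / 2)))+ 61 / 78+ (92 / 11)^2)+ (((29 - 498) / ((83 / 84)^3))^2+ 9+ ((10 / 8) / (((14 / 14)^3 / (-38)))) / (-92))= 236367.87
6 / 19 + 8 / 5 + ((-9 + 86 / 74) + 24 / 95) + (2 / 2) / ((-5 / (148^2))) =-3083688 / 703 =-4386.47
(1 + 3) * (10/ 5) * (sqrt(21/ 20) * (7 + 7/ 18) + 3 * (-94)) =-2256 + 266 * sqrt(105)/ 45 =-2195.43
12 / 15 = 4 / 5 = 0.80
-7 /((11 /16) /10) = -1120 /11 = -101.82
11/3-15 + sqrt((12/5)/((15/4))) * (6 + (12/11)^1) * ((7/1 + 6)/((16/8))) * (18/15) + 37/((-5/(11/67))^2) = 122042047/3703425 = 32.95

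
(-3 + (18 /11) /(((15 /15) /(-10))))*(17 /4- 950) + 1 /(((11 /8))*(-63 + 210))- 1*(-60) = 118837625 /6468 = 18373.16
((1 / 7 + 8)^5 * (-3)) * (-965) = 1741898505015 / 16807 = 103641250.97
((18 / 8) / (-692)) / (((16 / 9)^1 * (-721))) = 81 / 31931648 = 0.00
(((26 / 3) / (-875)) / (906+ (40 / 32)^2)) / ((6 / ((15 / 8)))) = -2 / 586425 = -0.00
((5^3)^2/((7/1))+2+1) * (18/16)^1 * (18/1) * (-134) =-42455421/7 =-6065060.14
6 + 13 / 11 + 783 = 790.18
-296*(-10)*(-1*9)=-26640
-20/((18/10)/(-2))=200/9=22.22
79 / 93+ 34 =3241 / 93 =34.85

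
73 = 73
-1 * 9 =-9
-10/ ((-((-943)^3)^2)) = 10/ 703185904159105249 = 0.00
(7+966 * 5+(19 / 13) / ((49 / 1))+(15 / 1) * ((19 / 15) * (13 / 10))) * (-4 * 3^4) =-1575200.46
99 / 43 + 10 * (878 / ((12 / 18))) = 566409 / 43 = 13172.30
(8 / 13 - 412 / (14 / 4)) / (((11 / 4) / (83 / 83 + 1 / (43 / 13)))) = -340992 / 6149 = -55.45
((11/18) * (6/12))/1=11/36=0.31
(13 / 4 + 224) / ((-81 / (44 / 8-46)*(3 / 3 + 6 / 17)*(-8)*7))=-15453 / 10304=-1.50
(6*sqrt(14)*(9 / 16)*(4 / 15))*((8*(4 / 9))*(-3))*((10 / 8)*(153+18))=-2052*sqrt(14)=-7677.88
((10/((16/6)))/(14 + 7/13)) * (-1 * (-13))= 3.35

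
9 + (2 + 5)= 16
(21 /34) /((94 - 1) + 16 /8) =21 /3230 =0.01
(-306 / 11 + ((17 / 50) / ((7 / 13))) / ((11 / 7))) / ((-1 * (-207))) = -15079 / 113850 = -0.13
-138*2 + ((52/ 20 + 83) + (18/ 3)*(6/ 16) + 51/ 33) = -41053/ 220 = -186.60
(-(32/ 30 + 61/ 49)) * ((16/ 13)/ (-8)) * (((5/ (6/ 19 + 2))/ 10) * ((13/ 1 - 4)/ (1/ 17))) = 1646331/ 140140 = 11.75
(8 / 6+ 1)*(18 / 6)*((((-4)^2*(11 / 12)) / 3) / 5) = 308 / 45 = 6.84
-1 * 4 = -4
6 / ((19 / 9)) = 2.84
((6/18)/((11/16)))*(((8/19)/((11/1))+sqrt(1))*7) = 24304/6897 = 3.52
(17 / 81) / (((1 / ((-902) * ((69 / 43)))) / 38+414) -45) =13401916 / 23562932211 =0.00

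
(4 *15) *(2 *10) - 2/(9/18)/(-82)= 1200.05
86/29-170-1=-4873/29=-168.03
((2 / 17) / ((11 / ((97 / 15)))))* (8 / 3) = 1552 / 8415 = 0.18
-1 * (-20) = 20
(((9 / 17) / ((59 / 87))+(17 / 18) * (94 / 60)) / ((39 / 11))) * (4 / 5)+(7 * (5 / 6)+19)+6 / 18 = 1355932849 / 52807950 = 25.68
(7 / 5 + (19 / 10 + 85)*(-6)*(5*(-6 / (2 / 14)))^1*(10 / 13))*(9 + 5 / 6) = 323012669 / 390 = 828237.61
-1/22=-0.05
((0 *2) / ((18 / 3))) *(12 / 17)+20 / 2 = 10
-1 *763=-763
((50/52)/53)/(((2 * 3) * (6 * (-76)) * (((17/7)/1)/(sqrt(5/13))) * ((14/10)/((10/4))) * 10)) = -125 * sqrt(65)/3332863872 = -0.00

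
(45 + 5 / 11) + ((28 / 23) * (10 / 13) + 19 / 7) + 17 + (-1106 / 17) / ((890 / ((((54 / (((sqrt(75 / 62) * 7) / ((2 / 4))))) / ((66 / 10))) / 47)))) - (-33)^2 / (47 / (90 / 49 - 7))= 1406894331 / 7574567 - 237 * sqrt(186) / 3911105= 185.74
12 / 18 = 2 / 3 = 0.67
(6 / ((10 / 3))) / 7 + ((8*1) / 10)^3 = 673 / 875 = 0.77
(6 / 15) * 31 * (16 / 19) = 992 / 95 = 10.44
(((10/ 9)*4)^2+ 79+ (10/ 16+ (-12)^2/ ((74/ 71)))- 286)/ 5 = -1161871/ 119880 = -9.69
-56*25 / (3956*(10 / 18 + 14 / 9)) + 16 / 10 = 134578 / 93955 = 1.43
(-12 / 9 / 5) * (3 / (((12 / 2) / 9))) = -6 / 5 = -1.20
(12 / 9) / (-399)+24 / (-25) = -0.96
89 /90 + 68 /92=3577 /2070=1.73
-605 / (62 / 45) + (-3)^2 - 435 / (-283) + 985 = 9763019 / 17546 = 556.42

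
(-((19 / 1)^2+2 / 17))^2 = 37687321 / 289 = 130405.96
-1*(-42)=42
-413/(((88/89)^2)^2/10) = -129562727665/29984768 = -4320.95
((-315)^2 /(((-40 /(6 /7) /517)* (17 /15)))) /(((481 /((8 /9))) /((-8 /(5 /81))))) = 1899540720 /8177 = 232302.89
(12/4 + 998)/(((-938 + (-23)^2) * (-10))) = 1001/4090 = 0.24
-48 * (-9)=432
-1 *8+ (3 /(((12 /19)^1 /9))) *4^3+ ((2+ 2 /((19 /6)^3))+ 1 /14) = 262163887 /96026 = 2730.13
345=345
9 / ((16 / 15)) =135 / 16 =8.44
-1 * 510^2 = -260100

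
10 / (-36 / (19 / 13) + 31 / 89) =-16910 / 41063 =-0.41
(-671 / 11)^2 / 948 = 3721 / 948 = 3.93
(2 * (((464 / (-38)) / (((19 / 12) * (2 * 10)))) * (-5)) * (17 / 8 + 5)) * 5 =2610 / 19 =137.37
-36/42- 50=-356/7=-50.86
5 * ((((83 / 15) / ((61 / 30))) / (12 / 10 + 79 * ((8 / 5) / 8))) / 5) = 166 / 1037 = 0.16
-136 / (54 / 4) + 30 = 538 / 27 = 19.93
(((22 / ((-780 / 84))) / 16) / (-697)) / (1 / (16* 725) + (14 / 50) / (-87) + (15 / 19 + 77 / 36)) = 0.00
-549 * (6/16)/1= -1647/8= -205.88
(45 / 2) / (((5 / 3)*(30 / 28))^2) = 882 / 125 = 7.06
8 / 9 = 0.89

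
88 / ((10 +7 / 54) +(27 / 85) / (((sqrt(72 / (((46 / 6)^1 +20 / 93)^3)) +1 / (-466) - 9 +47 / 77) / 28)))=107205570290926189716480 * sqrt(136338) / 762027708896329839933508453 +7395644152325126141881248240 / 762027708896329839933508453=9.76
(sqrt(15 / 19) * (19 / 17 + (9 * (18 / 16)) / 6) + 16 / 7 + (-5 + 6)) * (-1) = -23 / 7 -763 * sqrt(285) / 5168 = -5.78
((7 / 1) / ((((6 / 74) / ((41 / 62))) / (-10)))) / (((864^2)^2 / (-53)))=2814035 / 51824833855488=0.00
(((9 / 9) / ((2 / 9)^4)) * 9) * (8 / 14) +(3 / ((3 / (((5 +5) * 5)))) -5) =60309 / 28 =2153.89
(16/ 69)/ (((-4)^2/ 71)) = 71/ 69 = 1.03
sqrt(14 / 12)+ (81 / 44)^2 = sqrt(42) / 6+ 6561 / 1936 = 4.47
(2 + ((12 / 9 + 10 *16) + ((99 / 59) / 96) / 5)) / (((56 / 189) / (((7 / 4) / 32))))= 291419037 / 9666560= 30.15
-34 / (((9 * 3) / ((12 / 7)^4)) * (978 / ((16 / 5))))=-69632 / 1956815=-0.04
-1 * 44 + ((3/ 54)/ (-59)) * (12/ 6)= -23365/ 531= -44.00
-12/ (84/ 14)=-2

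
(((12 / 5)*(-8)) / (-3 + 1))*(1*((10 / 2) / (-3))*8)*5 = -640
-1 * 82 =-82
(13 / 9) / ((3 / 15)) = 65 / 9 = 7.22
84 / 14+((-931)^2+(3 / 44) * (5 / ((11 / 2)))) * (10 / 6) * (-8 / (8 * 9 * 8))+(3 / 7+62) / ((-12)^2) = -1834778035 / 91476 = -20057.48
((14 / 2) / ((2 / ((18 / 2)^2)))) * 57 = 32319 / 2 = 16159.50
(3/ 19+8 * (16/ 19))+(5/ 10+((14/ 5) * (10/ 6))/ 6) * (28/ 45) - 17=-71642/ 7695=-9.31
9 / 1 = 9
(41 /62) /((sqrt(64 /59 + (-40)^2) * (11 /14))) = 7 * sqrt(2419) /16368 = 0.02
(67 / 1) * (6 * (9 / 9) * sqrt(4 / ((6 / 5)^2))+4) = 938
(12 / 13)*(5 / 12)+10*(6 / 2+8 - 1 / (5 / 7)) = 1253 / 13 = 96.38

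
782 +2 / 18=7039 / 9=782.11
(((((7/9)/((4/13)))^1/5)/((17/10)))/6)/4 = 0.01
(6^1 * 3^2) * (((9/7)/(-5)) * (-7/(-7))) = -486/35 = -13.89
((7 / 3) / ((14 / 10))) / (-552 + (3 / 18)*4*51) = -5 / 1554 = -0.00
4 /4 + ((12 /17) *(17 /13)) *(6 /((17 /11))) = 1013 /221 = 4.58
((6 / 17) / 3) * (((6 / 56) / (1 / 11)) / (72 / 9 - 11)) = -0.05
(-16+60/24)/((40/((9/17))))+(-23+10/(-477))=-23.20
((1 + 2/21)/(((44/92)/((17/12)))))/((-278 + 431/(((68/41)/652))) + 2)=152881/7971387732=0.00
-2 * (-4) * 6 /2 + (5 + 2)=31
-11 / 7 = -1.57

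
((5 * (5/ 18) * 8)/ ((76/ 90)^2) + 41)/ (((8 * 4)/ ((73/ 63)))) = 106507/ 51984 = 2.05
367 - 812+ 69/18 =-2647/6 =-441.17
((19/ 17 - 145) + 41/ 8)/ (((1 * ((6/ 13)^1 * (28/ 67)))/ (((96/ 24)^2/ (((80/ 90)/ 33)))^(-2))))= -16436641/ 8061596928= -0.00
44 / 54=22 / 27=0.81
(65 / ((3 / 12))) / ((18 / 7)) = 910 / 9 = 101.11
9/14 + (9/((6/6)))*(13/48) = 345/112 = 3.08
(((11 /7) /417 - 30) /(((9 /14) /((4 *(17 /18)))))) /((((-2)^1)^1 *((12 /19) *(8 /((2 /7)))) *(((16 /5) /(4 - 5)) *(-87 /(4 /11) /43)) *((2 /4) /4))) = 6080534755 /2715265476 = 2.24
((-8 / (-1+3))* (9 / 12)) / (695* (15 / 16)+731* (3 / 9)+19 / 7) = -1008 / 301709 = -0.00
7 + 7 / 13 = 98 / 13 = 7.54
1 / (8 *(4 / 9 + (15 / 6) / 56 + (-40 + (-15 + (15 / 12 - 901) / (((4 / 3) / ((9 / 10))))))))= -1260 / 6671369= -0.00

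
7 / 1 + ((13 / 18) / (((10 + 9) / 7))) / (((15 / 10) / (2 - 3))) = 3500 / 513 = 6.82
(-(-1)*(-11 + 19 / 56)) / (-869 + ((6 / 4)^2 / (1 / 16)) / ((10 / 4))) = 2985 / 239288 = 0.01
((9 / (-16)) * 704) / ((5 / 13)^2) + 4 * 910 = 24076 / 25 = 963.04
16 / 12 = 1.33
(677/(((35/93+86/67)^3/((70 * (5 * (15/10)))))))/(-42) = -1850.26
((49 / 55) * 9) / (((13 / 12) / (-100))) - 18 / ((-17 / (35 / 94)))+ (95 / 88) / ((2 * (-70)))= -18932927113 / 25593568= -739.75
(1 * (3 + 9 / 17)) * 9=31.76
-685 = -685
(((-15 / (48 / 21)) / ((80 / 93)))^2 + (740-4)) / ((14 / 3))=156146115 / 917504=170.19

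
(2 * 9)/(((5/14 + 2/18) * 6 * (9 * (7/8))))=48/59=0.81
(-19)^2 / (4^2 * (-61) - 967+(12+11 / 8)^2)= -23104 / 112903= -0.20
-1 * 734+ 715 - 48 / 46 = -461 / 23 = -20.04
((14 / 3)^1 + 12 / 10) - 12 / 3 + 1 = 43 / 15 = 2.87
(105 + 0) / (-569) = -0.18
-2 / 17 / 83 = -2 / 1411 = -0.00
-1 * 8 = -8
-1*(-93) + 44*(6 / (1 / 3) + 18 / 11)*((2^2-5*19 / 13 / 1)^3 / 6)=-11244687 / 2197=-5118.20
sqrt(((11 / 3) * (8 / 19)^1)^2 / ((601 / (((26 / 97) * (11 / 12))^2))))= 6292 * sqrt(601) / 9968787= 0.02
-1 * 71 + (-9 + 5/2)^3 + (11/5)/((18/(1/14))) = -870953/2520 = -345.62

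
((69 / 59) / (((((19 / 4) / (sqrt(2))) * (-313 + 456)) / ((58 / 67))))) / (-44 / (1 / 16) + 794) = 2668 * sqrt(2) / 161104515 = 0.00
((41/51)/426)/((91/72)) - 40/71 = -61716/109837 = -0.56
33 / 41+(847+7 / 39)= 1355927 / 1599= 847.98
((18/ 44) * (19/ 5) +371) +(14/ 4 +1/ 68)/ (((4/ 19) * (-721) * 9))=36165646669/ 97075440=372.55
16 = 16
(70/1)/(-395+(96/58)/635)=-1289050/7273877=-0.18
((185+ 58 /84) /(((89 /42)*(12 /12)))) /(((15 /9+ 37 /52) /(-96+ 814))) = 26455.99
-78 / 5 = -15.60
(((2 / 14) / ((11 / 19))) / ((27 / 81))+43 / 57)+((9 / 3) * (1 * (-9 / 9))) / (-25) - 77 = -8271658 / 109725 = -75.39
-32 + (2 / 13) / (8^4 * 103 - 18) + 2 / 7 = -608758403 / 19195085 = -31.71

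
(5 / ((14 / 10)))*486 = 12150 / 7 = 1735.71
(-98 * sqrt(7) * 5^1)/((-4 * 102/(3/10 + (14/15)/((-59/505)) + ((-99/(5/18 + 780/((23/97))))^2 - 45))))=-1695353987749172639 * sqrt(7)/26792574784777080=-167.42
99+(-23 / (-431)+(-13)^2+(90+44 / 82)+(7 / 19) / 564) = 67903590085 / 189362436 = 358.59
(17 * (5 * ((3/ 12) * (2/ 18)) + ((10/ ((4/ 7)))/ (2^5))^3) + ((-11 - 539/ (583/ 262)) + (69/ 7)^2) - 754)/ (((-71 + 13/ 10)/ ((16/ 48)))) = 27722688213845/ 6405874384896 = 4.33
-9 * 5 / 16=-2.81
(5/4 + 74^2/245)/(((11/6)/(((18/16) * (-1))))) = -624483/43120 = -14.48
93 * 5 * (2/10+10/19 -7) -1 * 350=-62078/19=-3267.26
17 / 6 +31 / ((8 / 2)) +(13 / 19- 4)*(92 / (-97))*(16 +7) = 1833757 / 22116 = 82.92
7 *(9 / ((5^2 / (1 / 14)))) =9 / 50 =0.18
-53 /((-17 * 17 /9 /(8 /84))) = 318 /2023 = 0.16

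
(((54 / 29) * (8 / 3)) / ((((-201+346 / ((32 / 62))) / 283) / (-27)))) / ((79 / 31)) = -272875392 / 8602705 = -31.72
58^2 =3364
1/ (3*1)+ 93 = 280/ 3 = 93.33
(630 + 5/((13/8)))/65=1646/169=9.74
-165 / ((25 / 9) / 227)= -67419 / 5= -13483.80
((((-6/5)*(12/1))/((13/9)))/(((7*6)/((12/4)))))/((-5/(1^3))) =324/2275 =0.14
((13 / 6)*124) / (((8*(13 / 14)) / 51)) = 3689 / 2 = 1844.50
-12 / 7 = -1.71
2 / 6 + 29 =29.33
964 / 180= 241 / 45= 5.36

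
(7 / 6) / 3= 7 / 18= 0.39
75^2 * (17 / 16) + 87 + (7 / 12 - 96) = 5968.15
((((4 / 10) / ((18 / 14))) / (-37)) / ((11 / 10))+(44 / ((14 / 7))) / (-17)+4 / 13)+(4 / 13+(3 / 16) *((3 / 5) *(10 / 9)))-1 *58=-379254253 / 6476184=-58.56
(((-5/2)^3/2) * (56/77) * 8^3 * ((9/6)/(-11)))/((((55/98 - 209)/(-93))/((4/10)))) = 58329600/823889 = 70.80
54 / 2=27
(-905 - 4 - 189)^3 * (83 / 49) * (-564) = 61967534423904 / 49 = 1264643559671.51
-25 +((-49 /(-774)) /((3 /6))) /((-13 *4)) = -503149 /20124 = -25.00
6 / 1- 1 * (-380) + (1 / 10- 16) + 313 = 6831 / 10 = 683.10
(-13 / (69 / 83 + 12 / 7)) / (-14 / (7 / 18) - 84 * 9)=7553 / 1171368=0.01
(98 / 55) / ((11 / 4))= 392 / 605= 0.65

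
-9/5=-1.80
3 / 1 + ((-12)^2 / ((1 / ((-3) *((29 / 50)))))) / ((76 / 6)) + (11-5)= -5121 / 475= -10.78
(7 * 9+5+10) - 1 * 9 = 69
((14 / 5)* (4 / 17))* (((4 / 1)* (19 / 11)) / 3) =4256 / 2805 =1.52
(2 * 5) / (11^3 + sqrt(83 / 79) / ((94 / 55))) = 76784840 / 10220060129 - 4700 * sqrt(6557) / 112420661419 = 0.01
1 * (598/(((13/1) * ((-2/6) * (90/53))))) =-1219/15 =-81.27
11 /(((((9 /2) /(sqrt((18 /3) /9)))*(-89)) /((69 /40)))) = -0.04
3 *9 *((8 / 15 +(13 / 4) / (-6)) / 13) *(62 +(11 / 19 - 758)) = 118917 / 9880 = 12.04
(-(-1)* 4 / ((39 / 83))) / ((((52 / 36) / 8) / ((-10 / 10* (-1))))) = 7968 / 169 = 47.15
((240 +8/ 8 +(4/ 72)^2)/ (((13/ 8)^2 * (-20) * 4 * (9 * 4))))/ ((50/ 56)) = -109319/ 3080025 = -0.04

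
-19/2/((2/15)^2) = -4275/8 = -534.38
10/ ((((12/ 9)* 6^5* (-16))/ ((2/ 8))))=-5/ 331776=-0.00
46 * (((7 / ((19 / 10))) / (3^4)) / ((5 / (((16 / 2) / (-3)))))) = -5152 / 4617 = -1.12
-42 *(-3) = 126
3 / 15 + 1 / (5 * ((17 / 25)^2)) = 914 / 1445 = 0.63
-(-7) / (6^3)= 0.03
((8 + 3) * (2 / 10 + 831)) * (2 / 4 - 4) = -32001.20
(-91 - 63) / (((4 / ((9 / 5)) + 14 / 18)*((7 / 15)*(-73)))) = 110 / 73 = 1.51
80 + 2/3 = 242/3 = 80.67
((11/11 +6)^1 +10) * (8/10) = 68/5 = 13.60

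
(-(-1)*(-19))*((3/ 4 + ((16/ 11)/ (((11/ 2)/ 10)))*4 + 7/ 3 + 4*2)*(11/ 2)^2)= -597607/ 48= -12450.15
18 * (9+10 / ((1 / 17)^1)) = 3222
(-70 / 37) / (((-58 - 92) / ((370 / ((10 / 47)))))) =329 / 15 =21.93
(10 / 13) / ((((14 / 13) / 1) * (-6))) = -5 / 42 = -0.12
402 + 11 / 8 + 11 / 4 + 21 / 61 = 198357 / 488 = 406.47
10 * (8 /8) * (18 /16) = 45 /4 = 11.25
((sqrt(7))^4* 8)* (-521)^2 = 106404872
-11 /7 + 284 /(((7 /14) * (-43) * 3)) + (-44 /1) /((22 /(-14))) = 19889 /903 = 22.03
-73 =-73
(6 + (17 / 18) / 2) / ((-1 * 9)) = -233 / 324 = -0.72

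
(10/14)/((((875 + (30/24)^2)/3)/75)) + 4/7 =988/1309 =0.75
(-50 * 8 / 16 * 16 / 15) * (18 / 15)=-32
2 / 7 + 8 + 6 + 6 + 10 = 212 / 7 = 30.29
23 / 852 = 0.03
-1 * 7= -7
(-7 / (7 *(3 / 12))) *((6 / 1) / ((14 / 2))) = -3.43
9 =9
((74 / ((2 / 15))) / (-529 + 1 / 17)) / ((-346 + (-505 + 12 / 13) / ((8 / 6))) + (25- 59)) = 122655 / 88613912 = 0.00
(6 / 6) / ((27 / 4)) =4 / 27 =0.15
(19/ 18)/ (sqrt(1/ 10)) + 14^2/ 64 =49/ 16 + 19*sqrt(10)/ 18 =6.40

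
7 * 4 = 28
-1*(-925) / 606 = 925 / 606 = 1.53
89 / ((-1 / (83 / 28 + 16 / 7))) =-1869 / 4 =-467.25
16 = 16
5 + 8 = 13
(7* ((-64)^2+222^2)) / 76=93415 / 19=4916.58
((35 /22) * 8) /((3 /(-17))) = -2380 /33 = -72.12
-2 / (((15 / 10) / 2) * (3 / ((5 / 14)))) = -20 / 63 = -0.32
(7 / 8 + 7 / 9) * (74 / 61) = 2.01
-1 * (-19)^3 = 6859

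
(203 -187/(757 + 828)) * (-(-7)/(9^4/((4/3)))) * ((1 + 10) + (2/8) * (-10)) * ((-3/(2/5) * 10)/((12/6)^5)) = -11958310/2079837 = -5.75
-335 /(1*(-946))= 335 /946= 0.35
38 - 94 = -56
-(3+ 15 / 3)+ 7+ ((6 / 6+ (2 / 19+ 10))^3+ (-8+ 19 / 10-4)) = 93177961 / 68590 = 1358.48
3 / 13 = 0.23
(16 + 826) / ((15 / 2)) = 1684 / 15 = 112.27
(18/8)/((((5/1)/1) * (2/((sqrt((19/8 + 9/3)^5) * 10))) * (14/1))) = 16641 * sqrt(86)/14336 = 10.76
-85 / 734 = -0.12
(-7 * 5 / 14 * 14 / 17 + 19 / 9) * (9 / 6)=4 / 51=0.08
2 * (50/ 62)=50/ 31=1.61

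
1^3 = 1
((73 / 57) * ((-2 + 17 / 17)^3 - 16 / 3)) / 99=-0.08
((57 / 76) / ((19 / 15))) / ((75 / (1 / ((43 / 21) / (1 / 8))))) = 63 / 130720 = 0.00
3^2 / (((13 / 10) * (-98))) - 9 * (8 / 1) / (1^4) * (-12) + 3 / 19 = 10458048 / 12103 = 864.09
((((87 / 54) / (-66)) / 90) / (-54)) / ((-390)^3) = -29 / 342488923920000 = -0.00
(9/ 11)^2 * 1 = 81/ 121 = 0.67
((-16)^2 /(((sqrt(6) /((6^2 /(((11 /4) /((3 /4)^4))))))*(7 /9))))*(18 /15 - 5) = -332424*sqrt(6) /385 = -2114.98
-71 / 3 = -23.67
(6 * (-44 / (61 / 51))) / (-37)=13464 / 2257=5.97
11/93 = 0.12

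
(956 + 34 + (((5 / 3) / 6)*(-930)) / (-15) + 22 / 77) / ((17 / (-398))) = -25262254 / 1071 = -23587.54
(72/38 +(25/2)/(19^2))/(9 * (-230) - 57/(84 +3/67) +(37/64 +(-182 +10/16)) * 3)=-83669152/113318886613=-0.00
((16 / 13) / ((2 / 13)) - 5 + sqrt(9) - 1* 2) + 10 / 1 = 14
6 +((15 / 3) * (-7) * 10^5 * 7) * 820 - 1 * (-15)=-20089999979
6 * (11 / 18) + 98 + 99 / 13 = 4262 / 39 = 109.28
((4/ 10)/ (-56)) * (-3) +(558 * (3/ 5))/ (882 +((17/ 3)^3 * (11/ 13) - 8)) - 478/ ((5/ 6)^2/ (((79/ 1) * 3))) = -41202431106681/ 252571900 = -163131.49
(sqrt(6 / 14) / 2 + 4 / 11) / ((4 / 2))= sqrt(21) / 28 + 2 / 11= 0.35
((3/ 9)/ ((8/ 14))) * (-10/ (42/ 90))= -25/ 2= -12.50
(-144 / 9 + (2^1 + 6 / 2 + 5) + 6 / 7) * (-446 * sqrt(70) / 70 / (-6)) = -1338 * sqrt(70) / 245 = -45.69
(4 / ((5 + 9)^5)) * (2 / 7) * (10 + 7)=17 / 470596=0.00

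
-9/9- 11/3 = -14/3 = -4.67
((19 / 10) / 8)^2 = 361 / 6400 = 0.06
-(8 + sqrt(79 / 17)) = -10.16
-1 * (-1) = 1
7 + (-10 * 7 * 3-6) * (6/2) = -641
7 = 7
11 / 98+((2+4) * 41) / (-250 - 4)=-10657 / 12446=-0.86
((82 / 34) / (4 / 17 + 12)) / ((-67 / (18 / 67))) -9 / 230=-0.04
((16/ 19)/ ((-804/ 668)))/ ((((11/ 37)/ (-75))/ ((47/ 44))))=29041300/ 154033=188.54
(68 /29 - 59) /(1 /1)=-1643 /29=-56.66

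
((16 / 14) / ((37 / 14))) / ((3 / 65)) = 1040 / 111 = 9.37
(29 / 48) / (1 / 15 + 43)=145 / 10336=0.01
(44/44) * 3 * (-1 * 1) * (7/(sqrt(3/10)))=-7 * sqrt(30)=-38.34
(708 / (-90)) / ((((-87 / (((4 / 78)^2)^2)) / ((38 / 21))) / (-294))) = -1004416 / 3019040505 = -0.00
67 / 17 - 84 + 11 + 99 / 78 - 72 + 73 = -29521 / 442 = -66.79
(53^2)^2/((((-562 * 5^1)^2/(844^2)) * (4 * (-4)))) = -351292104601/7896100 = -44489.32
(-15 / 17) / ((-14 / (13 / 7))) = 195 / 1666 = 0.12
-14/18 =-7/9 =-0.78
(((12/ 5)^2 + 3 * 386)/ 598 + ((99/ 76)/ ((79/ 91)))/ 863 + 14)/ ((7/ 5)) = 47513913563/ 4171068860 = 11.39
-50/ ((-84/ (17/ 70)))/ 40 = 0.00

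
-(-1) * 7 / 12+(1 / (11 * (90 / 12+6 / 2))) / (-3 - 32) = 18857 / 32340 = 0.58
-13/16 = -0.81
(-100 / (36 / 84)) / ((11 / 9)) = -190.91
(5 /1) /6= 5 /6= 0.83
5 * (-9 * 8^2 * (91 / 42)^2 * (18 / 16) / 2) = -7605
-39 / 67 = -0.58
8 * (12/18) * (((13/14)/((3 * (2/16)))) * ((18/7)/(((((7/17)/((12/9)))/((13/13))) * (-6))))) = -56576/3087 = -18.33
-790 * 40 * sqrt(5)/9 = -31600 * sqrt(5)/9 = -7851.08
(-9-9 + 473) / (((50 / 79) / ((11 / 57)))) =79079 / 570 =138.74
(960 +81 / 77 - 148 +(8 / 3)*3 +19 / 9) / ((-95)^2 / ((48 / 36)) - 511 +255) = 2281808 / 18053343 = 0.13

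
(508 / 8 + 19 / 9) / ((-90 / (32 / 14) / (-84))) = 18896 / 135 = 139.97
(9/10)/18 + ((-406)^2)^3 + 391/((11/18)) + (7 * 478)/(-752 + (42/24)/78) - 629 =231173665654434997441247/51615740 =4478743609109062.42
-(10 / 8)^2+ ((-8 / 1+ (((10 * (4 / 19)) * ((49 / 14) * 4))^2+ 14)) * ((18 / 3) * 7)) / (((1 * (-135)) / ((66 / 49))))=-223246889 / 606480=-368.10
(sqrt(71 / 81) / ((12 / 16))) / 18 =2 * sqrt(71) / 243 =0.07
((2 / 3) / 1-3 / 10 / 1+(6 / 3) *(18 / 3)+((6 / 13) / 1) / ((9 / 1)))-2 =10.42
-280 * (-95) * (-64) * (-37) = 62988800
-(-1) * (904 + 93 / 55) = 49813 / 55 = 905.69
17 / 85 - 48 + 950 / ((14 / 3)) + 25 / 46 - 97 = 95497 / 1610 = 59.31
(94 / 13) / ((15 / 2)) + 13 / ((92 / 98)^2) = 15.72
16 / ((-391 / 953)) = -15248 / 391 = -39.00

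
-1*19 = -19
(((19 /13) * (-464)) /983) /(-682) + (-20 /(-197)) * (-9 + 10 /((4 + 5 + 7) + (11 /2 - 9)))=-713784420 /858454883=-0.83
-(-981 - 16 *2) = 1013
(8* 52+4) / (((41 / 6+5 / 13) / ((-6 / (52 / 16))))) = -60480 / 563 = -107.42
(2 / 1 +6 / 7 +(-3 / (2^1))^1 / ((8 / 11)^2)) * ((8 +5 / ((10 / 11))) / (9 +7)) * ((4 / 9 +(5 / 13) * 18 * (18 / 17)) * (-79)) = -8704299 / 792064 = -10.99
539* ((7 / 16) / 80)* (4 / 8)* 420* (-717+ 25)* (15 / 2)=-205609635 / 64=-3212650.55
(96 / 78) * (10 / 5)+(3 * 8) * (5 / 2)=812 / 13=62.46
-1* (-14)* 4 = 56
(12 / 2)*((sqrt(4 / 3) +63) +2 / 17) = 4*sqrt(3) +6438 / 17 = 385.63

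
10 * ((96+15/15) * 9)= 8730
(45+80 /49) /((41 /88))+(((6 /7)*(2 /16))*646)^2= 39301721 /8036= 4890.71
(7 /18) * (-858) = -1001 /3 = -333.67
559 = 559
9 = 9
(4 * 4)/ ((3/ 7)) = 112/ 3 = 37.33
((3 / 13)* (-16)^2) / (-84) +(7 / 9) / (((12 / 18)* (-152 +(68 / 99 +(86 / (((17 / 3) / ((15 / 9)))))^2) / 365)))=-2781522353 / 3911787152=-0.71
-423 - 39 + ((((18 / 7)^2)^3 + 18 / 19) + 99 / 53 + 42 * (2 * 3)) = 9704610453 / 118472543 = 81.91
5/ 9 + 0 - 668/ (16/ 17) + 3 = -25423/ 36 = -706.19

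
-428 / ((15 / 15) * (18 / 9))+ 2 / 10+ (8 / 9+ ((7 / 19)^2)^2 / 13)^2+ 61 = -152.01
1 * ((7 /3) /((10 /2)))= 7 /15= 0.47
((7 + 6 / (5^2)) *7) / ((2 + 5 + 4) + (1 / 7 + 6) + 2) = 8869 / 3350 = 2.65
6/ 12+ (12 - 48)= -71/ 2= -35.50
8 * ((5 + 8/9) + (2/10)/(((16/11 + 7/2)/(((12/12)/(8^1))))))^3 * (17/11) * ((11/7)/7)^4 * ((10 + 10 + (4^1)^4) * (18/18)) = 804762618584556632099/453534256809411750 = 1774.43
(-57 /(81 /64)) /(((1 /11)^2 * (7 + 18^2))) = -147136 /8937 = -16.46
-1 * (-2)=2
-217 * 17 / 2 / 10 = -3689 / 20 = -184.45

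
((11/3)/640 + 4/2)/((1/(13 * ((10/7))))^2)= 3254095/4704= 691.77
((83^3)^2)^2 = 106890007738661124410161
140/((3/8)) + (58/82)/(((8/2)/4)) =46007/123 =374.04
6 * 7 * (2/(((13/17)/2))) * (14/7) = 439.38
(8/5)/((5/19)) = 152/25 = 6.08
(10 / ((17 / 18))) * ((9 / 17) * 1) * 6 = 9720 / 289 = 33.63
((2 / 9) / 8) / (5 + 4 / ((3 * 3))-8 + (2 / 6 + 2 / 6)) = -0.01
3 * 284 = 852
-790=-790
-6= -6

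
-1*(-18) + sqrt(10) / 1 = sqrt(10) + 18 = 21.16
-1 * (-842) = 842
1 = 1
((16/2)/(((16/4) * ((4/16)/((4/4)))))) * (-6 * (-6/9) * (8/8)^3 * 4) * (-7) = -896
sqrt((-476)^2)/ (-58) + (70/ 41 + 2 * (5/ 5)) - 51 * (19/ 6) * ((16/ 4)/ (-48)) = 255647/ 28536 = 8.96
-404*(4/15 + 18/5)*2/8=-5858/15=-390.53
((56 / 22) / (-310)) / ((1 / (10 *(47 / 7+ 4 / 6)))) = -20 / 33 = -0.61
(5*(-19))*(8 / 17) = -760 / 17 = -44.71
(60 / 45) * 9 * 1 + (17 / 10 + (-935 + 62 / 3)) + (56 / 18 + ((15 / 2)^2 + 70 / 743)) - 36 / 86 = -4839870641 / 5750820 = -841.60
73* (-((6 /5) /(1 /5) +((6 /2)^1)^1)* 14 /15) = -3066 /5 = -613.20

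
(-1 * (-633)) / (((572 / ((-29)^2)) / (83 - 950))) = -461550051 / 572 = -806905.68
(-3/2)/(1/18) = -27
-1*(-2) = 2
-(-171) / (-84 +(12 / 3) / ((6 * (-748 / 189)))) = -21318 / 10493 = -2.03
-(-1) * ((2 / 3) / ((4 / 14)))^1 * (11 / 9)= 77 / 27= 2.85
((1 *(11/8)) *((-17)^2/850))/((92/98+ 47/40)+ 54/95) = 174097/998850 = 0.17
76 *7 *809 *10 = 4303880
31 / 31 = 1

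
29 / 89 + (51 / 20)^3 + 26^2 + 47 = 526813939 / 712000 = 739.91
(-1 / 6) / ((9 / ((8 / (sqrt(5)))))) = -4* sqrt(5) / 135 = -0.07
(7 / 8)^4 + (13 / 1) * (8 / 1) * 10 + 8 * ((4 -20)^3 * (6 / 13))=-749897235 / 53248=-14083.11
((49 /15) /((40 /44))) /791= 77 /16950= 0.00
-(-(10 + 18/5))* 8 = 544/5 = 108.80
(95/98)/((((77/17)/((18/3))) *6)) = 1615/7546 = 0.21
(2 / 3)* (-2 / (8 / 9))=-3 / 2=-1.50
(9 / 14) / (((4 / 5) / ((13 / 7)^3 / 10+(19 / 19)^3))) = 50643 / 38416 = 1.32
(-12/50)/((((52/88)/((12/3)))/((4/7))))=-2112/2275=-0.93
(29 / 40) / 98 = 29 / 3920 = 0.01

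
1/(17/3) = 3/17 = 0.18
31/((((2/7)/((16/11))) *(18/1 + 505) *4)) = 434/5753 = 0.08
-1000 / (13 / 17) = -17000 / 13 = -1307.69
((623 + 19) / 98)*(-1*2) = -642 / 49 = -13.10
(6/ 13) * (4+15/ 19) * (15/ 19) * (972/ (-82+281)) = 612360/ 71839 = 8.52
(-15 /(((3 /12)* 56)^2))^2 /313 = 225 /12024208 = 0.00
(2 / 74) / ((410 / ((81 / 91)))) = 81 / 1380470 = 0.00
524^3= 143877824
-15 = -15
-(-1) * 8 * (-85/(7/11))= -7480/7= -1068.57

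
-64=-64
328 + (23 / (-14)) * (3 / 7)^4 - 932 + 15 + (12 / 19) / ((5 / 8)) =-1877821411 / 3193330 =-588.04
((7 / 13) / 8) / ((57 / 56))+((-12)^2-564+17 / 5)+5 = -1524733 / 3705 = -411.53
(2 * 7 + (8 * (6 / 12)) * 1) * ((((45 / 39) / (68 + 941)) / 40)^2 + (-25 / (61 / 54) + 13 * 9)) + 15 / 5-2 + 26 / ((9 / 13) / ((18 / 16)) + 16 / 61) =1738.26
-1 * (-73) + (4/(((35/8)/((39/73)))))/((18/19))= 563497/7665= 73.52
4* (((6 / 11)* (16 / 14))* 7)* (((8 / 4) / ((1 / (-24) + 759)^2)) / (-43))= -221184 / 156934884425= -0.00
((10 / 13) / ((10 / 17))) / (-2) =-17 / 26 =-0.65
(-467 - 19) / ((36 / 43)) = -1161 / 2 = -580.50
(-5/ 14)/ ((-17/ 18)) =45/ 119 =0.38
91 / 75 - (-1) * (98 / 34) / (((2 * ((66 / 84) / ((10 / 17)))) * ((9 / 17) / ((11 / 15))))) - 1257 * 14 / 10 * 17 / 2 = -343230839 / 22950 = -14955.59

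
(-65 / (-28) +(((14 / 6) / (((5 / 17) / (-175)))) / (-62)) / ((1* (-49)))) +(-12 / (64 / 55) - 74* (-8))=583.55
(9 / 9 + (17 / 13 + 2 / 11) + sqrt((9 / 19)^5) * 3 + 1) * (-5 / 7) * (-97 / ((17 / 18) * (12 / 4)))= 2121390 * sqrt(19) / 816221 + 1452090 / 17017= 96.66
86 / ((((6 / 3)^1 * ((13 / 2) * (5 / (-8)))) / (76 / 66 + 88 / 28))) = -682496 / 15015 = -45.45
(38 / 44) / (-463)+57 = 57.00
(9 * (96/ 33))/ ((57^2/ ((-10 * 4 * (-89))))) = 113920/ 3971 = 28.69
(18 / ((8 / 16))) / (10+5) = 12 / 5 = 2.40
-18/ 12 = -3/ 2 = -1.50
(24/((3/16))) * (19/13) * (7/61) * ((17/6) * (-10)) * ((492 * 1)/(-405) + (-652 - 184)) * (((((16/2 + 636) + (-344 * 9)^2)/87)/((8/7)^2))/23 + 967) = 303357615932406784/128530233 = 2360204357.00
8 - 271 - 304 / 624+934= 26150 / 39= 670.51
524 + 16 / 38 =9964 / 19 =524.42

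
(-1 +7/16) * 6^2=-81/4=-20.25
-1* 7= -7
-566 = -566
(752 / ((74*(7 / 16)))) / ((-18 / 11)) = -33088 / 2331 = -14.19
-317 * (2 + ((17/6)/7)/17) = -26945/42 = -641.55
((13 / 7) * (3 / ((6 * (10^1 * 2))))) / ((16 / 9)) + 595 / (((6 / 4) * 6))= 2666653 / 40320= 66.14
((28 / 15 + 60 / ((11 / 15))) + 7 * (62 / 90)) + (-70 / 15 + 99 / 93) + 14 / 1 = 1517696 / 15345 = 98.90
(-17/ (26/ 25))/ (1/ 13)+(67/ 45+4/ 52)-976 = -1388713/ 1170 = -1186.93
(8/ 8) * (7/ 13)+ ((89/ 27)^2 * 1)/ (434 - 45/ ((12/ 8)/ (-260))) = 42121075/ 78033618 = 0.54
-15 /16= -0.94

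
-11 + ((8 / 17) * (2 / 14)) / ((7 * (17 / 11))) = -155683 / 14161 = -10.99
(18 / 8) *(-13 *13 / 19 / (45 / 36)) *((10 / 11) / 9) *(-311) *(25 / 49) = 2627950 / 10241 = 256.61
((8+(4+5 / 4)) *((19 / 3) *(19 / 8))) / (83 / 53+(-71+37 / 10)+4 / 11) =-55772695 / 18293232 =-3.05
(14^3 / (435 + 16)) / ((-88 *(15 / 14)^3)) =-941192 / 16743375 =-0.06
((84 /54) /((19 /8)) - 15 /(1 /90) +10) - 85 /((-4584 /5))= -349930559 /261288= -1339.25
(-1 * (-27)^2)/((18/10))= -405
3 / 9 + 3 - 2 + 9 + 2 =37 / 3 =12.33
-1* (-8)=8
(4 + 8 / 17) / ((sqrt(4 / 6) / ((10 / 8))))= 95 * sqrt(6) / 34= 6.84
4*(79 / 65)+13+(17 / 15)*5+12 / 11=52808 / 2145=24.62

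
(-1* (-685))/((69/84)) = 19180/23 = 833.91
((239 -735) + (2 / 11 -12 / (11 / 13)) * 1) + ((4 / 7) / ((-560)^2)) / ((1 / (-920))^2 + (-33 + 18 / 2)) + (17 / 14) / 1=-7089994519231 / 13935128914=-508.79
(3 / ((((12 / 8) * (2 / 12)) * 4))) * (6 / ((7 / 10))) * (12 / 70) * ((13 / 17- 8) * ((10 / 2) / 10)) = -13284 / 833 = -15.95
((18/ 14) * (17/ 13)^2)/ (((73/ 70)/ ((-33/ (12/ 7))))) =-1001385/ 24674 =-40.58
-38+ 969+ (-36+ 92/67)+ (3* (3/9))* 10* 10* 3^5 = 1688157/67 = 25196.37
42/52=21/26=0.81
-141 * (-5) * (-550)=-387750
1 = 1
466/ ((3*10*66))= 233/ 990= 0.24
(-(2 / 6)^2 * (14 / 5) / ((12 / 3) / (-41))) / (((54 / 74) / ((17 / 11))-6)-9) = -180523 / 822420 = -0.22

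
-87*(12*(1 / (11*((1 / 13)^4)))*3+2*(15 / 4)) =-178920459 / 22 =-8132748.14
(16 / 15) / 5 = 16 / 75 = 0.21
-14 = -14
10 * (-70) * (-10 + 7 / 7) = 6300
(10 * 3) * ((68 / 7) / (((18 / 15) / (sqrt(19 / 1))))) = 1700 * sqrt(19) / 7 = 1058.59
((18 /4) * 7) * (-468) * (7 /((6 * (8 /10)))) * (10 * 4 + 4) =-945945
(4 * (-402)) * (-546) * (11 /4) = 2414412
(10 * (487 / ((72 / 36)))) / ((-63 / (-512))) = 1246720 / 63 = 19789.21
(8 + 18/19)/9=170/171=0.99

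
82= 82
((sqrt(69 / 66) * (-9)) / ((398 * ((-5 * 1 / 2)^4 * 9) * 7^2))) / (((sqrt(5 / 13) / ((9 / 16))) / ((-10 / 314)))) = 9 * sqrt(32890) / 42099942500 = 0.00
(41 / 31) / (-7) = -41 / 217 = -0.19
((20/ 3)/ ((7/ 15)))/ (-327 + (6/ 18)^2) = -450/ 10297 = -0.04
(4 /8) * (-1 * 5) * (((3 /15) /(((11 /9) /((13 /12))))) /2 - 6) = 2601 /176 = 14.78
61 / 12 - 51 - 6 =-623 / 12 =-51.92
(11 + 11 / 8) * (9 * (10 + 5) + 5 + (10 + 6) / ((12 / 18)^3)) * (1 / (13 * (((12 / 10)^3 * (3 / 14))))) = 933625 / 1872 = 498.73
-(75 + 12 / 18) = -227 / 3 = -75.67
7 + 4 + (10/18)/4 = 401/36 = 11.14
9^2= 81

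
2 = 2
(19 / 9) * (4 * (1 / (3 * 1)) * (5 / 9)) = 380 / 243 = 1.56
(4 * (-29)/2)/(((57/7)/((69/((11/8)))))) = -74704/209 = -357.44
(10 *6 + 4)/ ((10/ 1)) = 32/ 5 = 6.40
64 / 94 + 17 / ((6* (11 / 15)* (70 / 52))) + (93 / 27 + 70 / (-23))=2960534 / 749133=3.95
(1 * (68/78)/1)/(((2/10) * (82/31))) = 2635/1599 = 1.65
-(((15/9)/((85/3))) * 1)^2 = -0.00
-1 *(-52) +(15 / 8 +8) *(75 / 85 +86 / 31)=371465 / 4216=88.11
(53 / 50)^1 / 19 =53 / 950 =0.06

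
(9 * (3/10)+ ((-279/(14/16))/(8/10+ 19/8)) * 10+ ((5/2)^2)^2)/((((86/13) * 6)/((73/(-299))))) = 4997131123/844052160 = 5.92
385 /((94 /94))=385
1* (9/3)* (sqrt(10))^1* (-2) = -6* sqrt(10) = -18.97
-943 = -943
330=330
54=54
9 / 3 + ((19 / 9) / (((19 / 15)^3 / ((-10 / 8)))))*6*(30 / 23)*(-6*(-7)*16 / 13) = -56376183 / 107939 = -522.30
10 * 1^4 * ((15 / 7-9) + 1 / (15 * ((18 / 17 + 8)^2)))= -2439071 / 35574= -68.56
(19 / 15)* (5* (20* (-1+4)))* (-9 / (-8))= 855 / 2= 427.50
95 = 95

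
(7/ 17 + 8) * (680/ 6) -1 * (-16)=2908/ 3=969.33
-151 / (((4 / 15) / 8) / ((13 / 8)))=-29445 / 4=-7361.25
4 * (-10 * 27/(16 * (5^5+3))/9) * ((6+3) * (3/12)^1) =-135/25024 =-0.01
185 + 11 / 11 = 186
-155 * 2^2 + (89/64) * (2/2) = -39591/64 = -618.61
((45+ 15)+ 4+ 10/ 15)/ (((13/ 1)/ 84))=5432/ 13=417.85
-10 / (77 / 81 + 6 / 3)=-810 / 239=-3.39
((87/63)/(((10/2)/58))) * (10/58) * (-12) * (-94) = 21808/7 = 3115.43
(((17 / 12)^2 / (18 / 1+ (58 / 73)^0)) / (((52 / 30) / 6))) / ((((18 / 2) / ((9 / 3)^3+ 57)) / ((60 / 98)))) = 7225 / 3458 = 2.09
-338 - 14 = -352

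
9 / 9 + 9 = 10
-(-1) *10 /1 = 10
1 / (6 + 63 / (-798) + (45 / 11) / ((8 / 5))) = 0.12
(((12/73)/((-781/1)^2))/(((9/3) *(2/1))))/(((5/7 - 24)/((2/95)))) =-28/689502964205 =-0.00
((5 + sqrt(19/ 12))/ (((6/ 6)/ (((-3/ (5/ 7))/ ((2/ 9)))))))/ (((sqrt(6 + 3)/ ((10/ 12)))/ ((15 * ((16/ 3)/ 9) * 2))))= -1400/ 3 -140 * sqrt(57)/ 9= -584.11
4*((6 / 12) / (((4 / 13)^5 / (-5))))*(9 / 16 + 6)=-194928825 / 8192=-23795.02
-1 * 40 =-40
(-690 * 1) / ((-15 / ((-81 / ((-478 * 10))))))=1863 / 2390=0.78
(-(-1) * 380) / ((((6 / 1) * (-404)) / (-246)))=3895 / 101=38.56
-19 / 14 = -1.36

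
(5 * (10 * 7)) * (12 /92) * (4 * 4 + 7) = 1050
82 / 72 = 41 / 36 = 1.14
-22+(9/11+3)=-200/11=-18.18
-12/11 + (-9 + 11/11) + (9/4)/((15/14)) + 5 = -219/110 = -1.99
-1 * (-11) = 11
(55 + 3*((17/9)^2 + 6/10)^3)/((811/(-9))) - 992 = -1985428790297/1995364125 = -995.02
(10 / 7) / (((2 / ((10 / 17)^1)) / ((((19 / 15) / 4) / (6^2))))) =95 / 25704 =0.00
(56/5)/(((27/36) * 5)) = 224/75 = 2.99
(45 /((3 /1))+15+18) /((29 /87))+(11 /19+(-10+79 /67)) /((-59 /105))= 11917068 /75107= 158.67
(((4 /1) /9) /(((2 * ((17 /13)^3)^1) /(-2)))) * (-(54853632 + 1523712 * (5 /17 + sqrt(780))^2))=89269207040 * sqrt(195) /250563 + 1052702660558848 /4259571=252113291.07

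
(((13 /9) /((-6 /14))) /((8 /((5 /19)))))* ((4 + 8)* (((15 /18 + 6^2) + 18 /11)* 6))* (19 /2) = -2917.29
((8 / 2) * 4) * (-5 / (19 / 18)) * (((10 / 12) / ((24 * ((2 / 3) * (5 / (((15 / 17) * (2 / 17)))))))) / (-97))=450 / 532627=0.00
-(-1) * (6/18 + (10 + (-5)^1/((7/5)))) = 142/21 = 6.76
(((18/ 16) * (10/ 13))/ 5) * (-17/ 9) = -0.33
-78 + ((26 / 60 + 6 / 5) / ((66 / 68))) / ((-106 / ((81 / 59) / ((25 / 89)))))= -671408733 / 8599250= -78.08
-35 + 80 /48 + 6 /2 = -91 /3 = -30.33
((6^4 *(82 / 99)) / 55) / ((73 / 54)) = 637632 / 44165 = 14.44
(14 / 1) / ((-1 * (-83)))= 14 / 83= 0.17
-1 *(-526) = 526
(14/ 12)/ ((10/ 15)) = 7/ 4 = 1.75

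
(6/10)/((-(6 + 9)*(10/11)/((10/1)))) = -11/25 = -0.44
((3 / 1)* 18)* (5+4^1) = 486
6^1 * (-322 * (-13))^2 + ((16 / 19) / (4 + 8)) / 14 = 41949094826 / 399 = 105135576.01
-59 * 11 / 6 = -649 / 6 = -108.17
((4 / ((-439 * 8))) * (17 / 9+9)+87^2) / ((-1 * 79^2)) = -1.21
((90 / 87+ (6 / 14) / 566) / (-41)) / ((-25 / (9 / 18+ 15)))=3687357 / 235540900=0.02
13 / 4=3.25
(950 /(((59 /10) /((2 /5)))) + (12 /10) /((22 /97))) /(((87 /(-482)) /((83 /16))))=-2003.11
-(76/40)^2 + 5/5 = -261/100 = -2.61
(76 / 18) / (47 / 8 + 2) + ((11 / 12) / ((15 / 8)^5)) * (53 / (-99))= 73910768 / 143521875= 0.51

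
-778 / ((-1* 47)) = 778 / 47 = 16.55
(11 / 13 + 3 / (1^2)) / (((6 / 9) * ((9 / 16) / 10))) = 4000 / 39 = 102.56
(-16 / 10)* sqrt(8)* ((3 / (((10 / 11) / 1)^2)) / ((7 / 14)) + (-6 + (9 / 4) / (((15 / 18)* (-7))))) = -2448* sqrt(2) / 875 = -3.96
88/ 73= 1.21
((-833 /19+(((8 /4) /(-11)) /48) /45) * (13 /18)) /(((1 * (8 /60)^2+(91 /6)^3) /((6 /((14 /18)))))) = -1929731505 /27561999773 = -0.07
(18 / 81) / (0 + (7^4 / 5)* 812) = 5 / 8773254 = 0.00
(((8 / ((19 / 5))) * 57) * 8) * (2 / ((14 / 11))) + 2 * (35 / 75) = 158498 / 105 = 1509.50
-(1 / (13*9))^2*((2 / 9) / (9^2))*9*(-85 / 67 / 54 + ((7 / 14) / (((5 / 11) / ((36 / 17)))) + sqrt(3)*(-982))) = -709139 / 170496015885 + 1964*sqrt(3) / 1108809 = 0.00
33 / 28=1.18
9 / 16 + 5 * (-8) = -631 / 16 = -39.44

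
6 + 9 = 15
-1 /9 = -0.11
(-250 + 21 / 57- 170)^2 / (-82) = -63568729 / 29602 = -2147.45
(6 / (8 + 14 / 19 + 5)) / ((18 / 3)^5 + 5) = 0.00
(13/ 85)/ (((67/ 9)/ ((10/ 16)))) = 117/ 9112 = 0.01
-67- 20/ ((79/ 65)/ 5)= -149.28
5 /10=1 /2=0.50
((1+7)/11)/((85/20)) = 32/187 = 0.17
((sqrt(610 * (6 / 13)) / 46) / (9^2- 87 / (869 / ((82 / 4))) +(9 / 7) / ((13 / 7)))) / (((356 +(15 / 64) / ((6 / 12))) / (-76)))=-384256 * sqrt(11895) / 42917131635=-0.00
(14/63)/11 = 2/99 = 0.02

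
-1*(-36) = 36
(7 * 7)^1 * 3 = 147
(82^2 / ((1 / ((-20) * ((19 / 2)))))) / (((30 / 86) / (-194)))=2131481104 / 3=710493701.33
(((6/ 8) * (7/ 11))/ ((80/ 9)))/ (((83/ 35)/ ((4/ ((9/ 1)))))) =147/ 14608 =0.01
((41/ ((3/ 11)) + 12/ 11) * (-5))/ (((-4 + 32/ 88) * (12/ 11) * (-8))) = -54967/ 2304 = -23.86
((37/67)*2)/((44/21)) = 777/1474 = 0.53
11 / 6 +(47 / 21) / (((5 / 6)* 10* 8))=1.87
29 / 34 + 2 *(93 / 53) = 7861 / 1802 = 4.36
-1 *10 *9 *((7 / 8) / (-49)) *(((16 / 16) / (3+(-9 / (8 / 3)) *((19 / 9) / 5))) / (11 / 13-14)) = -650 / 8379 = -0.08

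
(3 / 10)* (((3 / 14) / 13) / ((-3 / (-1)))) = 3 / 1820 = 0.00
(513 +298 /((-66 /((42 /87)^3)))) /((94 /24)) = 1649890100 /12609113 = 130.85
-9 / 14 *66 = -297 / 7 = -42.43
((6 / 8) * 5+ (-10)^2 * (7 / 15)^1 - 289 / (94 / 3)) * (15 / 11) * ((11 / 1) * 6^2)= 1045485 / 47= 22244.36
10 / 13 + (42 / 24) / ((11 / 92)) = 2203 / 143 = 15.41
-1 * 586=-586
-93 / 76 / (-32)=93 / 2432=0.04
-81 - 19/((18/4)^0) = -100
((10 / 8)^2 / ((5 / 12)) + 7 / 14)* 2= 17 / 2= 8.50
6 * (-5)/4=-15/2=-7.50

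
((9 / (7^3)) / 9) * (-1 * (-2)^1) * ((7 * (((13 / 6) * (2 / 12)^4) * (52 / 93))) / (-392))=-0.00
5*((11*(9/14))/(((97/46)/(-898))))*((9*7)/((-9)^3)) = 1135970/873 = 1301.23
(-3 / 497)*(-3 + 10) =-3 / 71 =-0.04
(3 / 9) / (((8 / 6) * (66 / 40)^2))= 100 / 1089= 0.09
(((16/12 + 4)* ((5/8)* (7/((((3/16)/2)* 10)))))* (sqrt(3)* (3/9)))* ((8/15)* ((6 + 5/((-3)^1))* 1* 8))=265.68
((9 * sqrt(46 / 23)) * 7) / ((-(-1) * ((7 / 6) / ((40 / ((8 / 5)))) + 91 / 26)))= 675 * sqrt(2) / 38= 25.12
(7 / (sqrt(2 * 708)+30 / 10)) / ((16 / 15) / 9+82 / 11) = 0.02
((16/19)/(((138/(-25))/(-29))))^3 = 195112000000/2253243231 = 86.59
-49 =-49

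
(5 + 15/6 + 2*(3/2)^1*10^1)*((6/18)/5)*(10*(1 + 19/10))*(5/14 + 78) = 159065/28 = 5680.89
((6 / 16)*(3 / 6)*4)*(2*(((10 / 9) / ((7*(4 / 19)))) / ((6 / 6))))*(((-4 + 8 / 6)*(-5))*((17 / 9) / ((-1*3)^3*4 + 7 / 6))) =-32300 / 121149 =-0.27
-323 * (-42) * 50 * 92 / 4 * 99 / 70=22064130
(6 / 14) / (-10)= -3 / 70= -0.04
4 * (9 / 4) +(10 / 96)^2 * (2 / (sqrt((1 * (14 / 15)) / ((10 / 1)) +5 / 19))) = 125 * sqrt(7239) / 292608 +9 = 9.04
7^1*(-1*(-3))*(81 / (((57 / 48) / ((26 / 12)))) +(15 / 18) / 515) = 3103.61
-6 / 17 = -0.35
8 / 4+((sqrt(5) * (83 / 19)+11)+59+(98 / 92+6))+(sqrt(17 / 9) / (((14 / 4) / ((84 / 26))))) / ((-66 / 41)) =-82 * sqrt(17) / 429+83 * sqrt(5) / 19+3637 / 46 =88.05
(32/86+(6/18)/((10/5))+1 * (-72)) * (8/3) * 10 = -737480/387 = -1905.63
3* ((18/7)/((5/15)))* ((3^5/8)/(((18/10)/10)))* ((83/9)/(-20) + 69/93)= 1903905/1736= 1096.72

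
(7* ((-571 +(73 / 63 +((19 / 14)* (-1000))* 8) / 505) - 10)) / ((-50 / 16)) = 153347536 / 113625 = 1349.59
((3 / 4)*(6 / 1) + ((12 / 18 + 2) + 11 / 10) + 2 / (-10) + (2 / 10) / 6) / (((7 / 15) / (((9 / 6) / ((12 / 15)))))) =3645 / 112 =32.54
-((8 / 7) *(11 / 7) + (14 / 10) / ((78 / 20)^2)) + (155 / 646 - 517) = -24970689851 / 48145734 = -518.65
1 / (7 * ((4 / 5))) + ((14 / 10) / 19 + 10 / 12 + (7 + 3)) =88463 / 7980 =11.09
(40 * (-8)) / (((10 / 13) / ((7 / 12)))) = -728 / 3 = -242.67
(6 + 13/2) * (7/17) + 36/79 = 15049/2686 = 5.60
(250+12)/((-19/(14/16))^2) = 0.56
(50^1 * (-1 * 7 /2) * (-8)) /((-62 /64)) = -44800 /31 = -1445.16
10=10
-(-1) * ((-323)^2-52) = 104277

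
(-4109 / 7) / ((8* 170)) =-587 / 1360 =-0.43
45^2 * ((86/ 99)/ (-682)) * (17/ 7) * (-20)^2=-65790000/ 26257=-2505.62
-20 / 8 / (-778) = 5 / 1556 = 0.00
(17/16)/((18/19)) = 323/288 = 1.12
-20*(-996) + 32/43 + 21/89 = 76237591/3827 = 19920.98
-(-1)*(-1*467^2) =-218089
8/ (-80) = -1/ 10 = -0.10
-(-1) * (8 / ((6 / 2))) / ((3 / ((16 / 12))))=32 / 27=1.19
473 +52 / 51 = 24175 / 51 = 474.02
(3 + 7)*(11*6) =660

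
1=1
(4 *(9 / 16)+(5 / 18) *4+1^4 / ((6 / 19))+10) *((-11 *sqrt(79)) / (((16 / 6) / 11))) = -71995 *sqrt(79) / 96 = -6665.68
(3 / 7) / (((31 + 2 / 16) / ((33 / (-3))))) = -88 / 581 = -0.15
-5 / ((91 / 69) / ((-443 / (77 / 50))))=7641750 / 7007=1090.59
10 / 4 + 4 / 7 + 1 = 57 / 14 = 4.07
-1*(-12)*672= 8064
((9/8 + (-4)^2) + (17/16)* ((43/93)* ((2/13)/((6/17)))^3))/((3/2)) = 1515158161/132400008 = 11.44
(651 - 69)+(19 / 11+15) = 6586 / 11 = 598.73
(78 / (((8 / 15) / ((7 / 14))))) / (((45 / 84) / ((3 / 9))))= 91 / 2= 45.50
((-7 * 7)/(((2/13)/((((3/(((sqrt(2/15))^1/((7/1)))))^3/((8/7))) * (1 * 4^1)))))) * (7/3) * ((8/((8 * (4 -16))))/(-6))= -160590885 * sqrt(30)/128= -6871816.43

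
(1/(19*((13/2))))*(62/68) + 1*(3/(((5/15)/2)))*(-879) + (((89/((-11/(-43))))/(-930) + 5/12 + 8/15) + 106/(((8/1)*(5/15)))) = -338956822772/21477885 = -15781.67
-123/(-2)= 123/2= 61.50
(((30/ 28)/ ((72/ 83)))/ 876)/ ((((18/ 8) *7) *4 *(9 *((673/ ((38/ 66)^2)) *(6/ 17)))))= 2546855/ 733872538675584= 0.00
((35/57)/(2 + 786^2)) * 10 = 175/17607243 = 0.00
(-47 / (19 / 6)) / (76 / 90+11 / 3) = -12690 / 3857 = -3.29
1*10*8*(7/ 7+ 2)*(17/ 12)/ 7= 340/ 7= 48.57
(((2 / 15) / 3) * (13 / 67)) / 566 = 13 / 853245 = 0.00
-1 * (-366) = 366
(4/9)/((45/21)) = 28/135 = 0.21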